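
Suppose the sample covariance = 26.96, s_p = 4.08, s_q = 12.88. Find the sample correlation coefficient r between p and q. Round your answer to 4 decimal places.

0.5130

r = Cov(p,q) / (s_p · s_q) = 26.96 / (4.08 × 12.88)
  = 26.96 / 52.5504 ≈ 0.5130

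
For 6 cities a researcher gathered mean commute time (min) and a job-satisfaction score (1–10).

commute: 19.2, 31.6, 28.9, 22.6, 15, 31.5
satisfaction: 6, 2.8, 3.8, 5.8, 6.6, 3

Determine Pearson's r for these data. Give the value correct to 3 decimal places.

n = 6, Σx = 148.8, Σy = 28, Σx² = 3930.42, Σy² = 144.48, Σxy = 638.08
nΣxy − ΣxΣy = 3828.48 − 4166.4 = -337.92
nΣx² − (Σx)² = 23582.52 − 22141.44 = 1441.08; nΣy² − (Σy)² = 866.88 − 784 = 82.88
r = -337.92 / √(1441.08 × 82.88) = -337.92 / 345.5962 ≈ -0.978

-0.978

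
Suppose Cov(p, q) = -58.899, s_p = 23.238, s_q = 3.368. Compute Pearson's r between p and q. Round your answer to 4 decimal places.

-0.7526

r = Cov(p,q) / (s_p · s_q) = -58.899 / (23.238 × 3.368)
  = -58.899 / 78.2656 ≈ -0.7526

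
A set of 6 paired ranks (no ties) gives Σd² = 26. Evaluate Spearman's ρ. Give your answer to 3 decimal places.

0.257

ρ = 1 − 6Σd² / [n(n²−1)] = 1 − 6×26 / (6×35)
  = 1 − 156/210 = 1 − 0.7429 ≈ 0.257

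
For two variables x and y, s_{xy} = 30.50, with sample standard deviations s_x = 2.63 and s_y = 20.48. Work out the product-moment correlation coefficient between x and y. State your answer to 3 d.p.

r = Cov(x,y) / (s_x · s_y) = 30.50 / (2.63 × 20.48)
  = 30.50 / 53.8624 ≈ 0.566

0.566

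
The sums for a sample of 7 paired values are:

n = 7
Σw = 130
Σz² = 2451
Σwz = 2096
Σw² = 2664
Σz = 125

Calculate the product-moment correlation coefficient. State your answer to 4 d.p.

-0.9643

r = (nΣwz − ΣwΣz) / √[(nΣw² − (Σw)²)(nΣz² − (Σz)²)]
Numerator: 7×2096 − 130×125 = -1578
Denominator: √[(18648 − 16900)(17157 − 15625)] = √[1748 × 1532] = 1636.4400
r = -1578 / 1636.4400 ≈ -0.9643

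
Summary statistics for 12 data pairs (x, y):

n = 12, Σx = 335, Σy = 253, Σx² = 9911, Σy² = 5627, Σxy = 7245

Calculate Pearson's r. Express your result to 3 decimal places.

r = (nΣxy − ΣxΣy) / √[(nΣx² − (Σx)²)(nΣy² − (Σy)²)]
Numerator: 12×7245 − 335×253 = 2185
Denominator: √[(118932 − 112225)(67524 − 64009)] = √[6707 × 3515] = 4855.4202
r = 2185 / 4855.4202 ≈ 0.450

0.450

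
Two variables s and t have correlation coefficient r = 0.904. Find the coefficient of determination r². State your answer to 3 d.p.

0.817

r² = (0.904)² = 0.817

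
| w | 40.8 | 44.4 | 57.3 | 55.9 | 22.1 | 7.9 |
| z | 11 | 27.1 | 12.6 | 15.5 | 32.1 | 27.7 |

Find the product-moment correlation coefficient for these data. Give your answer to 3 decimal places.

-0.714

n = 6, Σw = 228.4, Σz = 126, Σw² = 10594.92, Σz² = 3052.12, Σwz = 4168.71
nΣwz − ΣwΣz = 25012.26 − 28778.4 = -3766.14
nΣw² − (Σw)² = 63569.52 − 52166.56 = 11402.96; nΣz² − (Σz)² = 18312.72 − 15876 = 2436.72
r = -3766.14 / √(11402.96 × 2436.72) = -3766.14 / 5271.2257 ≈ -0.714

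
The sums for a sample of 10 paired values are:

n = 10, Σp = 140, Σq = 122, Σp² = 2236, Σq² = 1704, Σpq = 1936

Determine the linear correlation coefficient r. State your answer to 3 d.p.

r = (nΣpq − ΣpΣq) / √[(nΣp² − (Σp)²)(nΣq² − (Σq)²)]
Numerator: 10×1936 − 140×122 = 2280
Denominator: √[(22360 − 19600)(17040 − 14884)] = √[2760 × 2156] = 2439.3770
r = 2280 / 2439.3770 ≈ 0.935

0.935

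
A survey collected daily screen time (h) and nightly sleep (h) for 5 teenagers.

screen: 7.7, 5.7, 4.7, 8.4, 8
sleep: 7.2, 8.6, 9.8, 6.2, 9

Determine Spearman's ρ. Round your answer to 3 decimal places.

Rank screen: 3, 2, 1, 5, 4
Rank sleep: 2, 3, 5, 1, 4
d = rank(screen) − rank(sleep): 1, -1, -4, 4, 0; Σd² = 34
ρ = 1 − 6Σd² / [n(n²−1)] = 1 − 6×34 / (5×24) = 1 − 204/120 ≈ -0.700

-0.700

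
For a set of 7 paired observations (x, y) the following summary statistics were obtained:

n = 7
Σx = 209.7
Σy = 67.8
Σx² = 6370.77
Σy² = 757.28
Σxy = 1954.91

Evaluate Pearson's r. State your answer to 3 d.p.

-0.806

r = (nΣxy − ΣxΣy) / √[(nΣx² − (Σx)²)(nΣy² − (Σy)²)]
Numerator: 7×1954.91 − 209.7×67.8 = -533.29
Denominator: √[(44595.39 − 43974.09)(5300.96 − 4596.84)] = √[621.3 × 704.12] = 661.4150
r = -533.29 / 661.4150 ≈ -0.806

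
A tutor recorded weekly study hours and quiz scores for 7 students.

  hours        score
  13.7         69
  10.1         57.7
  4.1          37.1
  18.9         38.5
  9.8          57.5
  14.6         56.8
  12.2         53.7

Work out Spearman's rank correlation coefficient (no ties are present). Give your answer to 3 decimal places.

0.071

Rank hours: 5, 3, 1, 7, 2, 6, 4
Rank score: 7, 6, 1, 2, 5, 4, 3
d = rank(hours) − rank(score): -2, -3, 0, 5, -3, 2, 1; Σd² = 52
ρ = 1 − 6Σd² / [n(n²−1)] = 1 − 6×52 / (7×48) = 1 − 312/336 ≈ 0.071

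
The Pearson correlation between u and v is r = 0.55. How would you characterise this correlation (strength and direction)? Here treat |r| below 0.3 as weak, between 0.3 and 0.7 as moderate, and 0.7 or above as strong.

moderate positive

r = 0.55 > 0 so the relationship is positive.
|r| = 0.55, which falls in the moderate range.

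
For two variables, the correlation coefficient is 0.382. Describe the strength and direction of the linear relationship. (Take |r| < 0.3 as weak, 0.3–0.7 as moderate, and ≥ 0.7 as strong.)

moderate positive

r = 0.382 > 0 so the relationship is positive.
|r| = 0.382, which falls in the moderate range.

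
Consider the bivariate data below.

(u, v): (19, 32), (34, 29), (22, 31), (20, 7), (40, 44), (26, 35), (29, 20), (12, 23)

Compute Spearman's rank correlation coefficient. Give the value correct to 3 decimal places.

0.357

Rank u: 2, 7, 4, 3, 8, 5, 6, 1
Rank v: 6, 4, 5, 1, 8, 7, 2, 3
d = rank(u) − rank(v): -4, 3, -1, 2, 0, -2, 4, -2; Σd² = 54
ρ = 1 − 6Σd² / [n(n²−1)] = 1 − 6×54 / (8×63) = 1 − 324/504 ≈ 0.357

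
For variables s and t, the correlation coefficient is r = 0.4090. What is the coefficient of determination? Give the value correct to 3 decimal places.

r² = (0.4090)² = 0.167

0.167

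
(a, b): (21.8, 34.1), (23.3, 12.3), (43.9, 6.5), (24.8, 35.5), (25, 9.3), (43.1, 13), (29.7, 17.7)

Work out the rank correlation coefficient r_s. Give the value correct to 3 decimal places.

Rank a: 1, 2, 7, 3, 4, 6, 5
Rank b: 6, 3, 1, 7, 2, 4, 5
d = rank(a) − rank(b): -5, -1, 6, -4, 2, 2, 0; Σd² = 86
ρ = 1 − 6Σd² / [n(n²−1)] = 1 − 6×86 / (7×48) = 1 − 516/336 ≈ -0.536

-0.536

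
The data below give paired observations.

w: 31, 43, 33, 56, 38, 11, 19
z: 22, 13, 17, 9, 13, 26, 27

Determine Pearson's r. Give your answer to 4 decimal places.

-0.9457

n = 7, Σw = 231, Σz = 127, Σw² = 8961, Σz² = 2597, Σwz = 3599
nΣwz − ΣwΣz = 25193 − 29337 = -4144
nΣw² − (Σw)² = 62727 − 53361 = 9366; nΣz² − (Σz)² = 18179 − 16129 = 2050
r = -4144 / √(9366 × 2050) = -4144 / 4381.8147 ≈ -0.9457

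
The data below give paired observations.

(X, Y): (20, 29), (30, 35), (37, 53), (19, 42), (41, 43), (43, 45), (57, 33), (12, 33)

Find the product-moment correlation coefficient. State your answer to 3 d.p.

0.276

n = 8, ΣX = 259, ΣY = 313, ΣX² = 9953, ΣY² = 12691, ΣXY = 10364
nΣXY − ΣXΣY = 82912 − 81067 = 1845
nΣX² − (ΣX)² = 79624 − 67081 = 12543; nΣY² − (ΣY)² = 101528 − 97969 = 3559
r = 1845 / √(12543 × 3559) = 1845 / 6681.3574 ≈ 0.276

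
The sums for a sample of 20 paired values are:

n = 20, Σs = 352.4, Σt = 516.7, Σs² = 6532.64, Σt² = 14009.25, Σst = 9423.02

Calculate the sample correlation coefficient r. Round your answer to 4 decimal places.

r = (nΣst − ΣsΣt) / √[(nΣs² − (Σs)²)(nΣt² − (Σt)²)]
Numerator: 20×9423.02 − 352.4×516.7 = 6375.32
Denominator: √[(130652.8 − 124185.76)(280185 − 266978.89)] = √[6467.04 × 13206.11] = 9241.4524
r = 6375.32 / 9241.4524 ≈ 0.6899

0.6899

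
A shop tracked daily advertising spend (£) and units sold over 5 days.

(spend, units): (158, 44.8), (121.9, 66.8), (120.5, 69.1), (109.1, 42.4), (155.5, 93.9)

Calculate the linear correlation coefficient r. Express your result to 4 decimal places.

0.3287

n = 5, Σx = 665, Σy = 317, Σx² = 90426.92, Σy² = 21859.06, Σxy = 42775.16
nΣxy − ΣxΣy = 213875.8 − 210805 = 3070.8
nΣx² − (Σx)² = 452134.6 − 442225 = 9909.6; nΣy² − (Σy)² = 109295.3 − 100489 = 8806.3
r = 3070.8 / √(9909.6 × 8806.3) = 3070.8 / 9341.6760 ≈ 0.3287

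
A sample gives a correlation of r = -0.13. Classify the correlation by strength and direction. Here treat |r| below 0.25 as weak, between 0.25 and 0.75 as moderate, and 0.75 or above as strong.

r = -0.13 < 0 so the relationship is negative.
|r| = 0.13, which falls in the weak range.

weak negative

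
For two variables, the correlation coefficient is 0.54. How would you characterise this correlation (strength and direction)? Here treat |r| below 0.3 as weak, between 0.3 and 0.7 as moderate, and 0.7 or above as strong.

moderate positive

r = 0.54 > 0 so the relationship is positive.
|r| = 0.54, which falls in the moderate range.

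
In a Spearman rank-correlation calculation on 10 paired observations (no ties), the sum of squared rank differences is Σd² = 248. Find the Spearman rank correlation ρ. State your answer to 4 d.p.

ρ = 1 − 6Σd² / [n(n²−1)] = 1 − 6×248 / (10×99)
  = 1 − 1488/990 = 1 − 1.50303 ≈ -0.5030

-0.5030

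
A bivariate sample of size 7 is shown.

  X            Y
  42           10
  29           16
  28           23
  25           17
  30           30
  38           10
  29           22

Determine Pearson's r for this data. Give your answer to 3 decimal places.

n = 7, ΣX = 221, ΣY = 128, ΣX² = 7199, ΣY² = 2658, ΣXY = 3871
nΣXY − ΣXΣY = 27097 − 28288 = -1191
nΣX² − (ΣX)² = 50393 − 48841 = 1552; nΣY² − (ΣY)² = 18606 − 16384 = 2222
r = -1191 / √(1552 × 2222) = -1191 / 1857.0256 ≈ -0.641

-0.641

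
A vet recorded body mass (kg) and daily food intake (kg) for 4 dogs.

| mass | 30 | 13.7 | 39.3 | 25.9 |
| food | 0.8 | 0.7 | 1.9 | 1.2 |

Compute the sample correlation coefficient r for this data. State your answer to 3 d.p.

0.813

n = 4, Σx = 108.9, Σy = 4.6, Σx² = 3302.99, Σy² = 6.18, Σxy = 139.34
nΣxy − ΣxΣy = 557.36 − 500.94 = 56.42
nΣx² − (Σx)² = 13211.96 − 11859.21 = 1352.75; nΣy² − (Σy)² = 24.72 − 21.16 = 3.56
r = 56.42 / √(1352.75 × 3.56) = 56.42 / 69.3959 ≈ 0.813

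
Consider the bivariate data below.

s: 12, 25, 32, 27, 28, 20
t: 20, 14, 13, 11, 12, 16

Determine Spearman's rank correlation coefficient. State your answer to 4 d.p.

-0.7714

Rank s: 1, 3, 6, 4, 5, 2
Rank t: 6, 4, 3, 1, 2, 5
d = rank(s) − rank(t): -5, -1, 3, 3, 3, -3; Σd² = 62
ρ = 1 − 6Σd² / [n(n²−1)] = 1 − 6×62 / (6×35) = 1 − 372/210 ≈ -0.7714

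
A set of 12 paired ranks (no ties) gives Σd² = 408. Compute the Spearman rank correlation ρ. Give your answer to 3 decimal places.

-0.427

ρ = 1 − 6Σd² / [n(n²−1)] = 1 − 6×408 / (12×143)
  = 1 − 2448/1716 = 1 − 1.4266 ≈ -0.427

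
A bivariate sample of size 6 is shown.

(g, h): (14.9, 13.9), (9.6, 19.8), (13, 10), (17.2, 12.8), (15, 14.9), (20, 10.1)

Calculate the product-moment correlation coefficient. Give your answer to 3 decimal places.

-0.706

n = 6, Σg = 89.7, Σh = 81.5, Σg² = 1404.01, Σh² = 1173.11, Σgh = 1172.85
nΣgh − ΣgΣh = 7037.1 − 7310.55 = -273.45
nΣg² − (Σg)² = 8424.06 − 8046.09 = 377.97; nΣh² − (Σh)² = 7038.66 − 6642.25 = 396.41
r = -273.45 / √(377.97 × 396.41) = -273.45 / 387.0802 ≈ -0.706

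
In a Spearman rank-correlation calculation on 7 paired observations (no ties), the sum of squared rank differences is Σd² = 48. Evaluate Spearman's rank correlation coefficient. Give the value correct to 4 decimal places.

ρ = 1 − 6Σd² / [n(n²−1)] = 1 − 6×48 / (7×48)
  = 1 − 288/336 = 1 − 0.85714 ≈ 0.1429

0.1429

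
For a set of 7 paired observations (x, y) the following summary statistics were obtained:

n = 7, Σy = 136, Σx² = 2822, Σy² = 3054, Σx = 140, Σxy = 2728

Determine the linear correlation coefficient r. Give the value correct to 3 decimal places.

r = (nΣxy − ΣxΣy) / √[(nΣx² − (Σx)²)(nΣy² − (Σy)²)]
Numerator: 7×2728 − 140×136 = 56
Denominator: √[(19754 − 19600)(21378 − 18496)] = √[154 × 2882] = 666.2042
r = 56 / 666.2042 ≈ 0.084

0.084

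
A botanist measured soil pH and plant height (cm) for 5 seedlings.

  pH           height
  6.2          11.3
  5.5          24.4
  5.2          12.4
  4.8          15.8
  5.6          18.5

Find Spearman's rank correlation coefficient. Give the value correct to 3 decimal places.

Rank pH: 5, 3, 2, 1, 4
Rank height: 1, 5, 2, 3, 4
d = rank(pH) − rank(height): 4, -2, 0, -2, 0; Σd² = 24
ρ = 1 − 6Σd² / [n(n²−1)] = 1 − 6×24 / (5×24) = 1 − 144/120 ≈ -0.200

-0.200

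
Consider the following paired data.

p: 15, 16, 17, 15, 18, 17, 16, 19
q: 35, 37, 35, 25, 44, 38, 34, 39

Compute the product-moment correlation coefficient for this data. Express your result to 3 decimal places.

0.724

n = 8, Σp = 133, Σq = 287, Σp² = 2225, Σq² = 10501, Σpq = 4810
nΣpq − ΣpΣq = 38480 − 38171 = 309
nΣp² − (Σp)² = 17800 − 17689 = 111; nΣq² − (Σq)² = 84008 − 82369 = 1639
r = 309 / √(111 × 1639) = 309 / 426.5314 ≈ 0.724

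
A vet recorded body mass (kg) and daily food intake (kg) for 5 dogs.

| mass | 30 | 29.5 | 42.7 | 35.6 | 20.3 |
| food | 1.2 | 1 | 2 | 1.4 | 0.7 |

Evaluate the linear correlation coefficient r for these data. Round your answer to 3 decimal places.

n = 5, Σx = 158.1, Σy = 6.3, Σx² = 5272.99, Σy² = 8.89, Σxy = 214.95
nΣxy − ΣxΣy = 1074.75 − 996.03 = 78.72
nΣx² − (Σx)² = 26364.95 − 24995.61 = 1369.34; nΣy² − (Σy)² = 44.45 − 39.69 = 4.76
r = 78.72 / √(1369.34 × 4.76) = 78.72 / 80.7345 ≈ 0.975

0.975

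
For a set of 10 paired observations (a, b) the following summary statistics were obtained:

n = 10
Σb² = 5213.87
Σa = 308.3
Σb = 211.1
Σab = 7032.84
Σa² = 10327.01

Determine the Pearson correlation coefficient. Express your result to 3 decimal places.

r = (nΣab − ΣaΣb) / √[(nΣa² − (Σa)²)(nΣb² − (Σb)²)]
Numerator: 10×7032.84 − 308.3×211.1 = 5246.27
Denominator: √[(103270.1 − 95048.89)(52138.7 − 44563.21)] = √[8221.21 × 7575.49] = 7891.7485
r = 5246.27 / 7891.7485 ≈ 0.665

0.665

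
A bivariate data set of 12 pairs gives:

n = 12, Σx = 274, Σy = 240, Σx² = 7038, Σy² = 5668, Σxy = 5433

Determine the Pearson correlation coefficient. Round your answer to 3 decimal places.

-0.057

r = (nΣxy − ΣxΣy) / √[(nΣx² − (Σx)²)(nΣy² − (Σy)²)]
Numerator: 12×5433 − 274×240 = -564
Denominator: √[(84456 − 75076)(68016 − 57600)] = √[9380 × 10416] = 9884.4363
r = -564 / 9884.4363 ≈ -0.057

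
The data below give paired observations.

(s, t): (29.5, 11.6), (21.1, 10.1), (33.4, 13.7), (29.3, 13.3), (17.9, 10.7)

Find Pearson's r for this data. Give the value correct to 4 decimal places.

n = 5, Σs = 131.2, Σt = 59.4, Σs² = 3609.92, Σt² = 715.64, Σst = 1594.11
nΣst − ΣsΣt = 7970.55 − 7793.28 = 177.27
nΣs² − (Σs)² = 18049.6 − 17213.44 = 836.16; nΣt² − (Σt)² = 3578.2 − 3528.36 = 49.84
r = 177.27 / √(836.16 × 49.84) = 177.27 / 204.1426 ≈ 0.8684

0.8684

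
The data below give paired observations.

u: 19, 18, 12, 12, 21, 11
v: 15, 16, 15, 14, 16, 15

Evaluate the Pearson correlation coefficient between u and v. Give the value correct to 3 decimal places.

n = 6, Σu = 93, Σv = 91, Σu² = 1535, Σv² = 1383, Σuv = 1422
nΣuv − ΣuΣv = 8532 − 8463 = 69
nΣu² − (Σu)² = 9210 − 8649 = 561; nΣv² − (Σv)² = 8298 − 8281 = 17
r = 69 / √(561 × 17) = 69 / 97.6576 ≈ 0.707

0.707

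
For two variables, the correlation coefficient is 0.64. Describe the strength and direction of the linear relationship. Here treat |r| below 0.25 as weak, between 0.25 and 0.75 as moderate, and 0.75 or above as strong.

moderate positive

r = 0.64 > 0 so the relationship is positive.
|r| = 0.64, which falls in the moderate range.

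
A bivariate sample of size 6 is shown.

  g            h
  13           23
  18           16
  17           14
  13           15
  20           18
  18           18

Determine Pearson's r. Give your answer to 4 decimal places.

-0.2600

n = 6, Σg = 99, Σh = 104, Σg² = 1675, Σh² = 1854, Σgh = 1704
nΣgh − ΣgΣh = 10224 − 10296 = -72
nΣg² − (Σg)² = 10050 − 9801 = 249; nΣh² − (Σh)² = 11124 − 10816 = 308
r = -72 / √(249 × 308) = -72 / 276.9332 ≈ -0.2600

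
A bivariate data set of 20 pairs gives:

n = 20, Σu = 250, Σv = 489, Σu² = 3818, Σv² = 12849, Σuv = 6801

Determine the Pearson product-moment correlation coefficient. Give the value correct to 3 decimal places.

0.875

r = (nΣuv − ΣuΣv) / √[(nΣu² − (Σu)²)(nΣv² − (Σv)²)]
Numerator: 20×6801 − 250×489 = 13770
Denominator: √[(76360 − 62500)(256980 − 239121)] = √[13860 × 17859] = 15732.9508
r = 13770 / 15732.9508 ≈ 0.875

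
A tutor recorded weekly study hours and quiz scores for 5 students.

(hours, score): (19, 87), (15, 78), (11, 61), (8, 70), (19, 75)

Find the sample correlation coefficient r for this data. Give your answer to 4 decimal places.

0.7270

n = 5, Σx = 72, Σy = 371, Σx² = 1132, Σy² = 27899, Σxy = 5479
nΣxy − ΣxΣy = 27395 − 26712 = 683
nΣx² − (Σx)² = 5660 − 5184 = 476; nΣy² − (Σy)² = 139495 − 137641 = 1854
r = 683 / √(476 × 1854) = 683 / 939.4168 ≈ 0.7270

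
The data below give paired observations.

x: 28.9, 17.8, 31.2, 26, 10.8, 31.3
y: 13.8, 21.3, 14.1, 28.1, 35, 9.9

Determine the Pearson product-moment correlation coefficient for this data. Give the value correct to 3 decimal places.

n = 6, Σx = 146, Σy = 122.2, Σx² = 3897.82, Σy² = 2955.56, Σxy = 2636.35
nΣxy − ΣxΣy = 15818.1 − 17841.2 = -2023.1
nΣx² − (Σx)² = 23386.92 − 21316 = 2070.92; nΣy² − (Σy)² = 17733.36 − 14932.84 = 2800.52
r = -2023.1 / √(2070.92 × 2800.52) = -2023.1 / 2408.2468 ≈ -0.840

-0.840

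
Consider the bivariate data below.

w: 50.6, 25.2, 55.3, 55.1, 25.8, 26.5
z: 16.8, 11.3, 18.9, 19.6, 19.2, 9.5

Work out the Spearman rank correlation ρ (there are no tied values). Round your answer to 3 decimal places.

Rank w: 4, 1, 6, 5, 2, 3
Rank z: 3, 2, 4, 6, 5, 1
d = rank(w) − rank(z): 1, -1, 2, -1, -3, 2; Σd² = 20
ρ = 1 − 6Σd² / [n(n²−1)] = 1 − 6×20 / (6×35) = 1 − 120/210 ≈ 0.429

0.429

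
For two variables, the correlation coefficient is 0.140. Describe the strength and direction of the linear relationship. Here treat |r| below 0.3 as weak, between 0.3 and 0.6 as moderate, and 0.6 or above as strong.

r = 0.140 > 0 so the relationship is positive.
|r| = 0.140, which falls in the weak range.

weak positive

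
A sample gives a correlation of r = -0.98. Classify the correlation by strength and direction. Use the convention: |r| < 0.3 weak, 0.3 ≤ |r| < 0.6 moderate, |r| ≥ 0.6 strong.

strong negative

r = -0.98 < 0 so the relationship is negative.
|r| = 0.98, which falls in the strong range.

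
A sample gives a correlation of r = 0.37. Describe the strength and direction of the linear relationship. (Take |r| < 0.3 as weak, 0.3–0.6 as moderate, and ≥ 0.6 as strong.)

r = 0.37 > 0 so the relationship is positive.
|r| = 0.37, which falls in the moderate range.

moderate positive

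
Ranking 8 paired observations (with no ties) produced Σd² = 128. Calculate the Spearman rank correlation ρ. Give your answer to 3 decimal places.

ρ = 1 − 6Σd² / [n(n²−1)] = 1 − 6×128 / (8×63)
  = 1 − 768/504 = 1 − 1.5238 ≈ -0.524

-0.524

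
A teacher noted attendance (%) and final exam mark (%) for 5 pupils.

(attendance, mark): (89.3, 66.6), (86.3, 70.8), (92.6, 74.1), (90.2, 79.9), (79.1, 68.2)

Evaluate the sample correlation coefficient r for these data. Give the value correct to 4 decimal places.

0.5054

n = 5, Σx = 437.5, Σy = 359.6, Σx² = 38389.79, Σy² = 25974.26, Σxy = 31520.68
nΣxy − ΣxΣy = 157603.4 − 157325 = 278.4
nΣx² − (Σx)² = 191948.95 − 191406.25 = 542.7; nΣy² − (Σy)² = 129871.3 − 129312.16 = 559.14
r = 278.4 / √(542.7 × 559.14) = 278.4 / 550.8587 ≈ 0.5054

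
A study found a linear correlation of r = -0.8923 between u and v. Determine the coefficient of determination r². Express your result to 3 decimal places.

0.796

r² = (-0.8923)² = 0.796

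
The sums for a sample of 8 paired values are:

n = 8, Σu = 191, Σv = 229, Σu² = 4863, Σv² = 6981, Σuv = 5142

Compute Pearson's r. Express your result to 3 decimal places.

r = (nΣuv − ΣuΣv) / √[(nΣu² − (Σu)²)(nΣv² − (Σv)²)]
Numerator: 8×5142 − 191×229 = -2603
Denominator: √[(38904 − 36481)(55848 − 52441)] = √[2423 × 3407] = 2873.1796
r = -2603 / 2873.1796 ≈ -0.906

-0.906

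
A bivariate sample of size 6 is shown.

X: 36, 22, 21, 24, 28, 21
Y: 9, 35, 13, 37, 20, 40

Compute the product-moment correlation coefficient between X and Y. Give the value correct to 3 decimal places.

-0.630

n = 6, ΣX = 152, ΣY = 154, ΣX² = 4022, ΣY² = 4844, ΣXY = 3655
nΣXY − ΣXΣY = 21930 − 23408 = -1478
nΣX² − (ΣX)² = 24132 − 23104 = 1028; nΣY² − (ΣY)² = 29064 − 23716 = 5348
r = -1478 / √(1028 × 5348) = -1478 / 2344.7268 ≈ -0.630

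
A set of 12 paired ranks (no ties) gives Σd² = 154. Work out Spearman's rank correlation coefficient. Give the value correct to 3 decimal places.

ρ = 1 − 6Σd² / [n(n²−1)] = 1 − 6×154 / (12×143)
  = 1 − 924/1716 = 1 − 0.5385 ≈ 0.462

0.462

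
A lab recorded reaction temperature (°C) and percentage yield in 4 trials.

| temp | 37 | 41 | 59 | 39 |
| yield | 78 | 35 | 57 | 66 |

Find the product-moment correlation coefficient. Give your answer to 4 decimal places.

n = 4, Σx = 176, Σy = 236, Σx² = 8052, Σy² = 14914, Σxy = 10258
nΣxy − ΣxΣy = 41032 − 41536 = -504
nΣx² − (Σx)² = 32208 − 30976 = 1232; nΣy² − (Σy)² = 59656 − 55696 = 3960
r = -504 / √(1232 × 3960) = -504 / 2208.7825 ≈ -0.2282

-0.2282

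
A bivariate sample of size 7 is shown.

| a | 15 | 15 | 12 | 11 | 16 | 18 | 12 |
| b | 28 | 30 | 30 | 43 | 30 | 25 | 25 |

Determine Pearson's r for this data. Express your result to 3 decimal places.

-0.550

n = 7, Σa = 99, Σb = 211, Σa² = 1439, Σb² = 6583, Σab = 2933
nΣab − ΣaΣb = 20531 − 20889 = -358
nΣa² − (Σa)² = 10073 − 9801 = 272; nΣb² − (Σb)² = 46081 − 44521 = 1560
r = -358 / √(272 × 1560) = -358 / 651.3985 ≈ -0.550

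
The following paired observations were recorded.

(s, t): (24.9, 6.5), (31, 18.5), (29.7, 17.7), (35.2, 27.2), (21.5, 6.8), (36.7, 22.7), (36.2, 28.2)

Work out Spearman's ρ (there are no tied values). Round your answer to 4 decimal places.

0.8571

Rank s: 2, 4, 3, 5, 1, 7, 6
Rank t: 1, 4, 3, 6, 2, 5, 7
d = rank(s) − rank(t): 1, 0, 0, -1, -1, 2, -1; Σd² = 8
ρ = 1 − 6Σd² / [n(n²−1)] = 1 − 6×8 / (7×48) = 1 − 48/336 ≈ 0.8571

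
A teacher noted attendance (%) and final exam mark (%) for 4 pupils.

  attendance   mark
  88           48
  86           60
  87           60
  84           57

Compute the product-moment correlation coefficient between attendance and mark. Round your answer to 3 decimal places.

n = 4, Σx = 345, Σy = 225, Σx² = 29765, Σy² = 12753, Σxy = 19392
nΣxy − ΣxΣy = 77568 − 77625 = -57
nΣx² − (Σx)² = 119060 − 119025 = 35; nΣy² − (Σy)² = 51012 − 50625 = 387
r = -57 / √(35 × 387) = -57 / 116.3830 ≈ -0.490

-0.490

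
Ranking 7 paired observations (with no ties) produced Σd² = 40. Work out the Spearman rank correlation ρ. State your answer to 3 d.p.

0.286

ρ = 1 − 6Σd² / [n(n²−1)] = 1 − 6×40 / (7×48)
  = 1 − 240/336 = 1 − 0.7143 ≈ 0.286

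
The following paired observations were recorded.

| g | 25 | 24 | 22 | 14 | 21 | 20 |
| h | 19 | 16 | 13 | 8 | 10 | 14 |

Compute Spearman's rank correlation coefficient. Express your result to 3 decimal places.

0.829

Rank g: 6, 5, 4, 1, 3, 2
Rank h: 6, 5, 3, 1, 2, 4
d = rank(g) − rank(h): 0, 0, 1, 0, 1, -2; Σd² = 6
ρ = 1 − 6Σd² / [n(n²−1)] = 1 − 6×6 / (6×35) = 1 − 36/210 ≈ 0.829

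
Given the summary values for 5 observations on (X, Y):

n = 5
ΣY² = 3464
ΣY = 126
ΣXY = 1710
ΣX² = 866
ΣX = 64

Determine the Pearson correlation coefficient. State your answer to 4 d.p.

r = (nΣXY − ΣXΣY) / √[(nΣX² − (ΣX)²)(nΣY² − (ΣY)²)]
Numerator: 5×1710 − 64×126 = 486
Denominator: √[(4330 − 4096)(17320 − 15876)] = √[234 × 1444] = 581.2882
r = 486 / 581.2882 ≈ 0.8361

0.8361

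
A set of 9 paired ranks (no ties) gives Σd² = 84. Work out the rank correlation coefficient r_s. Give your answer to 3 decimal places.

ρ = 1 − 6Σd² / [n(n²−1)] = 1 − 6×84 / (9×80)
  = 1 − 504/720 = 1 − 0.7000 ≈ 0.300

0.300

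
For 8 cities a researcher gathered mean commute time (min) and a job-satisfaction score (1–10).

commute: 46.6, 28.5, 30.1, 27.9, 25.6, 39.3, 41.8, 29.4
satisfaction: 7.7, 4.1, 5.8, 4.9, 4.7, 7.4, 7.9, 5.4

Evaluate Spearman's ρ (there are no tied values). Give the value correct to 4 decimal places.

Rank commute: 8, 3, 5, 2, 1, 6, 7, 4
Rank satisfaction: 7, 1, 5, 3, 2, 6, 8, 4
d = rank(commute) − rank(satisfaction): 1, 2, 0, -1, -1, 0, -1, 0; Σd² = 8
ρ = 1 − 6Σd² / [n(n²−1)] = 1 − 6×8 / (8×63) = 1 − 48/504 ≈ 0.9048

0.9048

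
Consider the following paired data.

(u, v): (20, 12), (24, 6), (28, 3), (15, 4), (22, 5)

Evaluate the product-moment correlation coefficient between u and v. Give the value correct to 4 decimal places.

n = 5, Σu = 109, Σv = 30, Σu² = 2469, Σv² = 230, Σuv = 638
nΣuv − ΣuΣv = 3190 − 3270 = -80
nΣu² − (Σu)² = 12345 − 11881 = 464; nΣv² − (Σv)² = 1150 − 900 = 250
r = -80 / √(464 × 250) = -80 / 340.5877 ≈ -0.2349

-0.2349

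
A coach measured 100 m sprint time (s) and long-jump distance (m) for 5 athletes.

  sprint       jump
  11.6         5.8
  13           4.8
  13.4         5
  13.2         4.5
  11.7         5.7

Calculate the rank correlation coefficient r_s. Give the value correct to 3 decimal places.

-0.700

Rank sprint: 1, 3, 5, 4, 2
Rank jump: 5, 2, 3, 1, 4
d = rank(sprint) − rank(jump): -4, 1, 2, 3, -2; Σd² = 34
ρ = 1 − 6Σd² / [n(n²−1)] = 1 − 6×34 / (5×24) = 1 − 204/120 ≈ -0.700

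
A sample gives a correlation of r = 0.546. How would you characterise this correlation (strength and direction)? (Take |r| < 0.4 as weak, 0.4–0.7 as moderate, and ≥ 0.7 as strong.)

r = 0.546 > 0 so the relationship is positive.
|r| = 0.546, which falls in the moderate range.

moderate positive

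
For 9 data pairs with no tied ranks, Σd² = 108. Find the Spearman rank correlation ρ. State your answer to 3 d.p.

0.100

ρ = 1 − 6Σd² / [n(n²−1)] = 1 − 6×108 / (9×80)
  = 1 − 648/720 = 1 − 0.9000 ≈ 0.100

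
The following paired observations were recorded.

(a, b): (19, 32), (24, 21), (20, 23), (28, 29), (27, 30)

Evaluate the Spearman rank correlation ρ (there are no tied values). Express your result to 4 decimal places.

Rank a: 1, 3, 2, 5, 4
Rank b: 5, 1, 2, 3, 4
d = rank(a) − rank(b): -4, 2, 0, 2, 0; Σd² = 24
ρ = 1 − 6Σd² / [n(n²−1)] = 1 − 6×24 / (5×24) = 1 − 144/120 ≈ -0.2000

-0.2000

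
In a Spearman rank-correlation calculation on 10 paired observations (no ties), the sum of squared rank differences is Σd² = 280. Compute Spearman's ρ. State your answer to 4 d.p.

ρ = 1 − 6Σd² / [n(n²−1)] = 1 − 6×280 / (10×99)
  = 1 − 1680/990 = 1 − 1.69697 ≈ -0.6970

-0.6970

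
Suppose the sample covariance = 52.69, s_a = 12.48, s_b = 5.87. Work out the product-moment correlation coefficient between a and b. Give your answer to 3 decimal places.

r = Cov(a,b) / (s_a · s_b) = 52.69 / (12.48 × 5.87)
  = 52.69 / 73.2576 ≈ 0.719

0.719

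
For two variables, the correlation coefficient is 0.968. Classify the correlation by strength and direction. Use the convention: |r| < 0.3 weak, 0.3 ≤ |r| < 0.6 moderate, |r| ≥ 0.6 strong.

r = 0.968 > 0 so the relationship is positive.
|r| = 0.968, which falls in the strong range.

strong positive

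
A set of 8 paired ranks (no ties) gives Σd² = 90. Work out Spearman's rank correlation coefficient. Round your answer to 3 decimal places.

ρ = 1 − 6Σd² / [n(n²−1)] = 1 − 6×90 / (8×63)
  = 1 − 540/504 = 1 − 1.0714 ≈ -0.071

-0.071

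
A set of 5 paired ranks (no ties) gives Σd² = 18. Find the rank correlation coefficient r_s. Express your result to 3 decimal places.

ρ = 1 − 6Σd² / [n(n²−1)] = 1 − 6×18 / (5×24)
  = 1 − 108/120 = 1 − 0.9000 ≈ 0.100

0.100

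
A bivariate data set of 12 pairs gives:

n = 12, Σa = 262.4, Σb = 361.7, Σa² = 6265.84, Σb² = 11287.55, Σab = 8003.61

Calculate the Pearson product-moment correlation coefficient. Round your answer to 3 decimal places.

0.209

r = (nΣab − ΣaΣb) / √[(nΣa² − (Σa)²)(nΣb² − (Σb)²)]
Numerator: 12×8003.61 − 262.4×361.7 = 1133.24
Denominator: √[(75190.08 − 68853.76)(135450.6 − 130826.89)] = √[6336.32 × 4623.71] = 5412.6986
r = 1133.24 / 5412.6986 ≈ 0.209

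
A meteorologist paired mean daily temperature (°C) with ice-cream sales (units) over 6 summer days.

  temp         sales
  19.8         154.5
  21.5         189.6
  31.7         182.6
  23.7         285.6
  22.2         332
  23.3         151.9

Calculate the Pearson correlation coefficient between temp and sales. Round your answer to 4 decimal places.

n = 6, Σx = 142.2, Σy = 1296.2, Σx² = 3456.6, Σy² = 308026.14, Σxy = 30602.31
nΣxy − ΣxΣy = 183613.86 − 184319.64 = -705.78
nΣx² − (Σx)² = 20739.6 − 20220.84 = 518.76; nΣy² − (Σy)² = 1848156.84 − 1680134.44 = 168022.4
r = -705.78 / √(518.76 × 168022.4) = -705.78 / 9336.1288 ≈ -0.0756

-0.0756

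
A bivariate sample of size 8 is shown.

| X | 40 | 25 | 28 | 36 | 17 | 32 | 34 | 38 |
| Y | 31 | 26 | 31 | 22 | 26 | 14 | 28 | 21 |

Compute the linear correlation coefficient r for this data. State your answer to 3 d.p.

-0.094

n = 8, ΣX = 250, ΣY = 199, ΣX² = 8218, ΣY² = 5179, ΣXY = 6190
nΣXY − ΣXΣY = 49520 − 49750 = -230
nΣX² − (ΣX)² = 65744 − 62500 = 3244; nΣY² − (ΣY)² = 41432 − 39601 = 1831
r = -230 / √(3244 × 1831) = -230 / 2437.1631 ≈ -0.094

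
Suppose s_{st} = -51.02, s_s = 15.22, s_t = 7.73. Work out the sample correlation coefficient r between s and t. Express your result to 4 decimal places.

r = Cov(s,t) / (s_s · s_t) = -51.02 / (15.22 × 7.73)
  = -51.02 / 117.6506 ≈ -0.4337

-0.4337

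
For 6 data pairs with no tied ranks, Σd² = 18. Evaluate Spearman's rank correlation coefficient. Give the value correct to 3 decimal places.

0.486

ρ = 1 − 6Σd² / [n(n²−1)] = 1 − 6×18 / (6×35)
  = 1 − 108/210 = 1 − 0.5143 ≈ 0.486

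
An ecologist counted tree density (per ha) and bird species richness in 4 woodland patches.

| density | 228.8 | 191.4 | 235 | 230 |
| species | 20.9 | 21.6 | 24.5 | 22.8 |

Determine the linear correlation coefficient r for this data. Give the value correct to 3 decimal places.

0.472

n = 4, Σx = 885.2, Σy = 89.8, Σx² = 197108.4, Σy² = 2023.46, Σxy = 19917.66
nΣxy − ΣxΣy = 79670.64 − 79490.96 = 179.68
nΣx² − (Σx)² = 788433.6 − 783579.04 = 4854.56; nΣy² − (Σy)² = 8093.84 − 8064.04 = 29.8
r = 179.68 / √(4854.56 × 29.8) = 179.68 / 380.3497 ≈ 0.472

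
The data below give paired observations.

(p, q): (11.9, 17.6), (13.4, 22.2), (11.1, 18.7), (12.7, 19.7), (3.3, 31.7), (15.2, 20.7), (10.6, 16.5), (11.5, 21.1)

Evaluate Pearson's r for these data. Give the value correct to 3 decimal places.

n = 8, Σp = 89.7, Σq = 168.2, Σp² = 1092.21, Σq² = 3691.22, Σpq = 1801.48
nΣpq − ΣpΣq = 14411.84 − 15087.54 = -675.7
nΣp² − (Σp)² = 8737.68 − 8046.09 = 691.59; nΣq² − (Σq)² = 29529.76 − 28291.24 = 1238.52
r = -675.7 / √(691.59 × 1238.52) = -675.7 / 925.4988 ≈ -0.730

-0.730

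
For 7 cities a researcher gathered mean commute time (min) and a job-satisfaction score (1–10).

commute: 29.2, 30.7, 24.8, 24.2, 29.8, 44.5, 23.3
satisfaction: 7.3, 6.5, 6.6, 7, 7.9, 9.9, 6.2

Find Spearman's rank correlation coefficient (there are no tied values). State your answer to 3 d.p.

0.607

Rank commute: 4, 6, 3, 2, 5, 7, 1
Rank satisfaction: 5, 2, 3, 4, 6, 7, 1
d = rank(commute) − rank(satisfaction): -1, 4, 0, -2, -1, 0, 0; Σd² = 22
ρ = 1 − 6Σd² / [n(n²−1)] = 1 − 6×22 / (7×48) = 1 − 132/336 ≈ 0.607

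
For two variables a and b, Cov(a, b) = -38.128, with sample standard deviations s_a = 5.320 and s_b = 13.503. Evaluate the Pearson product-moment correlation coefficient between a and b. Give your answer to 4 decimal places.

-0.5308

r = Cov(a,b) / (s_a · s_b) = -38.128 / (5.320 × 13.503)
  = -38.128 / 71.8360 ≈ -0.5308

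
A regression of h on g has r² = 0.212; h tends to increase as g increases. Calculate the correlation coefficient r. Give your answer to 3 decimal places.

|r| = √0.212 = 0.460
The association is positive, so r = 0.460.

0.460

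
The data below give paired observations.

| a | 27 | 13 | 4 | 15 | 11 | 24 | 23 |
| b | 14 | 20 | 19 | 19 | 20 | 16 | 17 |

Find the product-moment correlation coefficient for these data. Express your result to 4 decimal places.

n = 7, Σa = 117, Σb = 125, Σa² = 2365, Σb² = 2263, Σab = 1994
nΣab − ΣaΣb = 13958 − 14625 = -667
nΣa² − (Σa)² = 16555 − 13689 = 2866; nΣb² − (Σb)² = 15841 − 15625 = 216
r = -667 / √(2866 × 216) = -667 / 786.8011 ≈ -0.8477

-0.8477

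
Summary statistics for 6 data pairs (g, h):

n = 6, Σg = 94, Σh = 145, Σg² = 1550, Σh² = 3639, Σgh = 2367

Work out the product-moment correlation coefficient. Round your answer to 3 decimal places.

r = (nΣgh − ΣgΣh) / √[(nΣg² − (Σg)²)(nΣh² − (Σh)²)]
Numerator: 6×2367 − 94×145 = 572
Denominator: √[(9300 − 8836)(21834 − 21025)] = √[464 × 809] = 612.6794
r = 572 / 612.6794 ≈ 0.934

0.934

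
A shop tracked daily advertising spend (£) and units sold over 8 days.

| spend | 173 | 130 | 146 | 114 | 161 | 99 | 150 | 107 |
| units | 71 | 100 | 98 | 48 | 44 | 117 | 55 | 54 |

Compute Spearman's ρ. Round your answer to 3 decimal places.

Rank spend: 8, 4, 5, 3, 7, 1, 6, 2
Rank units: 5, 7, 6, 2, 1, 8, 4, 3
d = rank(spend) − rank(units): 3, -3, -1, 1, 6, -7, 2, -1; Σd² = 110
ρ = 1 − 6Σd² / [n(n²−1)] = 1 − 6×110 / (8×63) = 1 − 660/504 ≈ -0.310

-0.310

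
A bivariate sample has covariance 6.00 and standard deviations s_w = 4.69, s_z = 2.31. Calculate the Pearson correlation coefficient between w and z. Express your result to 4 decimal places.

0.5538

r = Cov(w,z) / (s_w · s_z) = 6.00 / (4.69 × 2.31)
  = 6.00 / 10.8339 ≈ 0.5538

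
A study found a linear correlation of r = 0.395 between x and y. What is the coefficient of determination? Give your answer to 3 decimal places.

r² = (0.395)² = 0.156

0.156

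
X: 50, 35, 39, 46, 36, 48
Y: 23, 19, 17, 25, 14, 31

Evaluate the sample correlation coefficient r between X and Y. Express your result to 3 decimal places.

0.803

n = 6, ΣX = 254, ΣY = 129, ΣX² = 10962, ΣY² = 2961, ΣXY = 5620
nΣXY − ΣXΣY = 33720 − 32766 = 954
nΣX² − (ΣX)² = 65772 − 64516 = 1256; nΣY² − (ΣY)² = 17766 − 16641 = 1125
r = 954 / √(1256 × 1125) = 954 / 1188.6968 ≈ 0.803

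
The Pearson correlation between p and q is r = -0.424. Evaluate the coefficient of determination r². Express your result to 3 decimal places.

r² = (-0.424)² = 0.180

0.180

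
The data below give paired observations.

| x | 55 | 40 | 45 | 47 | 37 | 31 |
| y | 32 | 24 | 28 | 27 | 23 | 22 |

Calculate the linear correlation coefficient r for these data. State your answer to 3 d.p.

n = 6, Σx = 255, Σy = 156, Σx² = 11189, Σy² = 4126, Σxy = 6782
nΣxy − ΣxΣy = 40692 − 39780 = 912
nΣx² − (Σx)² = 67134 − 65025 = 2109; nΣy² − (Σy)² = 24756 − 24336 = 420
r = 912 / √(2109 × 420) = 912 / 941.1589 ≈ 0.969

0.969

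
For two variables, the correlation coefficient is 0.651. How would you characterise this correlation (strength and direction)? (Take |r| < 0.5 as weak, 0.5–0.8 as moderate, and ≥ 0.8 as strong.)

r = 0.651 > 0 so the relationship is positive.
|r| = 0.651, which falls in the moderate range.

moderate positive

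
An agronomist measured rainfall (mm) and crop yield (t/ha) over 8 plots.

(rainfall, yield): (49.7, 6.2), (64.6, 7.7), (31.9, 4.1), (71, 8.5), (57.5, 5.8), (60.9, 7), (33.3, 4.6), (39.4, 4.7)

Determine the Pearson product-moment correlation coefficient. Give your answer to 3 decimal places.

0.962

n = 8, Σx = 408.3, Σy = 48.6, Σx² = 22378.17, Σy² = 312.68, Σxy = 2638.01
nΣxy − ΣxΣy = 21104.08 − 19843.38 = 1260.7
nΣx² − (Σx)² = 179025.36 − 166708.89 = 12316.47; nΣy² − (Σy)² = 2501.44 − 2361.96 = 139.48
r = 1260.7 / √(12316.47 × 139.48) = 1260.7 / 1310.6873 ≈ 0.962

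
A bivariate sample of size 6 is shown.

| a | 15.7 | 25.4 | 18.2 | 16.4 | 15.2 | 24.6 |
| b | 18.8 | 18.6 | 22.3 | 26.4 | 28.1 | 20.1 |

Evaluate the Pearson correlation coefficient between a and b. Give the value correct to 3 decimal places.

n = 6, Σa = 115.5, Σb = 134.3, Σa² = 2328.05, Σb² = 3087.27, Σab = 2528
nΣab − ΣaΣb = 15168 − 15511.65 = -343.65
nΣa² − (Σa)² = 13968.3 − 13340.25 = 628.05; nΣb² − (Σb)² = 18523.62 − 18036.49 = 487.13
r = -343.65 / √(628.05 × 487.13) = -343.65 / 553.1202 ≈ -0.621

-0.621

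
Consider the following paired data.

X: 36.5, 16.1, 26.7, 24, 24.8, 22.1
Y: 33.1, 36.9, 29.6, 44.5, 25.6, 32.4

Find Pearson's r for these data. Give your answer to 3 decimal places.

n = 6, ΣX = 150.2, ΣY = 202.1, ΣX² = 3983.8, ΣY² = 7018.75, ΣXY = 5011.48
nΣXY − ΣXΣY = 30068.88 − 30355.42 = -286.54
nΣX² − (ΣX)² = 23902.8 − 22560.04 = 1342.76; nΣY² − (ΣY)² = 42112.5 − 40844.41 = 1268.09
r = -286.54 / √(1342.76 × 1268.09) = -286.54 / 1304.8910 ≈ -0.220

-0.220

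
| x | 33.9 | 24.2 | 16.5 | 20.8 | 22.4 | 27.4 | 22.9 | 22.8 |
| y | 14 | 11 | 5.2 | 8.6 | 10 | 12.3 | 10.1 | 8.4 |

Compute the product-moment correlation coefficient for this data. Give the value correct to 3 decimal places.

0.946

n = 8, Σx = 190.9, Σy = 79.6, Σx² = 4736.51, Σy² = 841.86, Σxy = 1989.31
nΣxy − ΣxΣy = 15914.48 − 15195.64 = 718.84
nΣx² − (Σx)² = 37892.08 − 36442.81 = 1449.27; nΣy² − (Σy)² = 6734.88 − 6336.16 = 398.72
r = 718.84 / √(1449.27 × 398.72) = 718.84 / 760.1664 ≈ 0.946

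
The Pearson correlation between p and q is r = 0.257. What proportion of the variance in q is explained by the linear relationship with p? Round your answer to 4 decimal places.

0.0660

r² = (0.257)² = 0.0660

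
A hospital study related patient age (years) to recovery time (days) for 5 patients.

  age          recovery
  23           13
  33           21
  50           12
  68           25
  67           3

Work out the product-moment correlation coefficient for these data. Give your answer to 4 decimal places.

n = 5, Σx = 241, Σy = 74, Σx² = 13231, Σy² = 1388, Σxy = 3493
nΣxy − ΣxΣy = 17465 − 17834 = -369
nΣx² − (Σx)² = 66155 − 58081 = 8074; nΣy² − (Σy)² = 6940 − 5476 = 1464
r = -369 / √(8074 × 1464) = -369 / 3438.0716 ≈ -0.1073

-0.1073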